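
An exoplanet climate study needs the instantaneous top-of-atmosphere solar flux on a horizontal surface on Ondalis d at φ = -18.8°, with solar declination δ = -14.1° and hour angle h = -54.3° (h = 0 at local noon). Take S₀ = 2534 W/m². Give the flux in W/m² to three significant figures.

cos θ_z = sin φ sin δ + cos φ cos δ cos h = 0.078509 + 0.535766 = 0.614275.
Flux = S₀ · cos θ_z = 2534 × 0.614275 = 1557 W/m².

1.56e+03 W/m²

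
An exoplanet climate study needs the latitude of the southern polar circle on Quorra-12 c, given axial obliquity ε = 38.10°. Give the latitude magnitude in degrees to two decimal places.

The polar circle is the lowest latitude that experiences at least one full rotation of continuous darkness at the northern-summer solstice; it lies at |ϕ| = 90° − ε = 90° − 38.10° = 51.90°.

51.90°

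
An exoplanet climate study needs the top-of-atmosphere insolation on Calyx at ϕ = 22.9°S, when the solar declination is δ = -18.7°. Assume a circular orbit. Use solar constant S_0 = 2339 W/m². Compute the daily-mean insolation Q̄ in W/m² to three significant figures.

Q̄ ≈ 802 W/m²

cos h₀ = −tan(-22.9°) tan(-18.700°) = -0.1430, h₀ = 1.7143 rad.
Bracket: h₀ sin ϕ sin δ + cos ϕ cos δ sin h₀ = 1.7143×-0.38912×-0.32061 + 0.92119×0.94721×0.98973 = 0.213869 + 0.863599 = 1.077468.
Q̄ = (S_0/π) × [bracket] = (2339/π) × 1.077468 = 802.2 W/m².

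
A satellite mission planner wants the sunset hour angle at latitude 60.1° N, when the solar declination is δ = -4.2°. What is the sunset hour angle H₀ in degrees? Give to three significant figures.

H₀ = 82.7°

cos H₀ = −tan φ · tan δ = −tan(+60.1°) × tan(-4.200°) = 0.1277, so H₀ = 1.4427 rad = 82.66°.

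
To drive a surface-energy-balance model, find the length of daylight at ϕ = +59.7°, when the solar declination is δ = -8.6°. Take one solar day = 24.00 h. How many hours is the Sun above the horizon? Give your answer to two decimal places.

10.00 h

cos h₀ = −tan ϕ · tan δ = −tan(+59.7°) × tan(-8.600°) = 0.2588, so h₀ = 1.3090 rad = 75.00°.
Daylight = 2h₀/(2π) × 24.00 h = (1.3090/π) × 24.00 = 10.00 h.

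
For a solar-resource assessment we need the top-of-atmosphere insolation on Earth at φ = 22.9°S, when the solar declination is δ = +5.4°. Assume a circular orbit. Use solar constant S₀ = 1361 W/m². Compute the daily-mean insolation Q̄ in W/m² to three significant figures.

cos H₀ = −tan(-22.9°) tan(+5.400°) = 0.0399, H₀ = 1.5309 rad.
Bracket: H₀ sin φ sin δ + cos φ cos δ sin H₀ = 1.5309×-0.38912×0.09411 + 0.92119×0.99556×0.99920 = -0.056062 + 0.916366 = 0.860304.
Q̄ = (S₀/π) × [bracket] = (1361/π) × 0.860304 = 372.7 W/m².

Q̄ ≈ 373 W/m²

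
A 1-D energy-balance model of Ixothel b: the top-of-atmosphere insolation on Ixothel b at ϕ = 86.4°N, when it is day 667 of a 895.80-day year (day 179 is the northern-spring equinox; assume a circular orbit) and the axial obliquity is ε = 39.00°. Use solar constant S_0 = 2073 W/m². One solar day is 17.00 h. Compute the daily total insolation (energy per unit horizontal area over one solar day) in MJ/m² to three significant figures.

0.00 MJ/m²

Solar longitude: L_s = 360° × (667 − 179)/895.80 = 196.115°.
sin δ = sin 39.00° × sin 196.115° = -0.17468, so δ = -10.060°.
cos h₀ = −tan(+86.4°) tan(-10.060°) = 2.8198 ≥ 1 ⇒ polar night, h₀ = 0 and Q̄ = 0.
Daily total = Q̄ × 17.00 h × 3600 s/h = 0.00 MJ/m².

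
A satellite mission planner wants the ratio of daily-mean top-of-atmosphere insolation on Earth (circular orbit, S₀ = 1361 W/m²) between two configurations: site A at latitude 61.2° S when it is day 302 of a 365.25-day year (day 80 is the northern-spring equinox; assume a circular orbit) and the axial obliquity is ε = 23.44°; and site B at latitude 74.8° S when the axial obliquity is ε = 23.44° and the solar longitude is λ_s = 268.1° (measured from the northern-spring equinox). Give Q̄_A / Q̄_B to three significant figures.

— Configuration A (φ=-61.2°):
Solar longitude: λ_s = 360° × (302 − 80)/365.25 = 218.809°.
sin δ = sin 23.44° × sin 218.809° = -0.24930, so δ = -14.436°.
cos H₀ = −tan(-61.2°) tan(-14.436°) = -0.4683, H₀ = 2.0581 rad.
Bracket: H₀ sin φ sin δ + cos φ cos δ sin H₀ = 2.0581×-0.87631×-0.24930 + 0.48175×0.96843×0.88359 = 0.449621 + 0.412231 = 0.861852.
Q̄ = (S₀/π) × [bracket] = (1361/π) × 0.861852 = 373.37 W/m².
— Configuration B (φ=-74.8°):
Solar declination: sin δ = sin ε · sin λ_s = sin 23.44° × sin 268.1° = -0.39757, so δ = -23.426°.
cos H₀ = −tan(-74.8°) tan(-23.426°) = -1.5948 ≤ −1 ⇒ polar day, H₀ = π.
Bracket: H₀ sin φ sin δ + cos φ cos δ sin H₀ = 3.1416×-0.96502×-0.39757 + 0.26219×0.91757×0.00000 = 1.205316 + 0.000000 = 1.205316.
Q̄ = (S₀/π) × [bracket] = (1361/π) × 1.205316 = 522.17 W/m².
Ratio Q̄_A / Q̄_B = 373.37 / 522.17 = 0.7150.

Q̄_A / Q̄_B ≈ 0.715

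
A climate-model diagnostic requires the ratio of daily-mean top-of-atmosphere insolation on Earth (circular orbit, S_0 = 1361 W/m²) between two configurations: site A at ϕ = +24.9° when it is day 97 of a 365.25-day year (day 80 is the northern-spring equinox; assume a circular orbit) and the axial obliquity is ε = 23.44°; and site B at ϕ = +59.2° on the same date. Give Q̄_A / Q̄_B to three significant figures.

— Configuration A (ϕ=+24.9°):
Solar longitude: L_s = 360° × (97 − 80)/365.25 = 16.756°.
sin δ = sin 23.44° × sin 16.756° = 0.11468, so δ = +6.585°.
cos h₀ = −tan(+24.9°) tan(+6.585°) = -0.0536, h₀ = 1.6244 rad.
Bracket: h₀ sin ϕ sin δ + cos ϕ cos δ sin h₀ = 1.6244×0.42104×0.11468 + 0.90704×0.99340×0.99856 = 0.078434 + 0.899756 = 0.978190.
Q̄ = (S_0/π) × [bracket] = (1361/π) × 0.978190 = 423.77 W/m².
— Configuration B (ϕ=+59.2°):
cos h₀ = −tan(+59.2°) tan(+6.585°) = -0.1937, h₀ = 1.7657 rad.
Bracket: h₀ sin ϕ sin δ + cos ϕ cos δ sin h₀ = 1.7657×0.85896×0.11468 + 0.51204×0.99340×0.98107 = 0.173931 + 0.499032 = 0.672963.
Q̄ = (S_0/π) × [bracket] = (1361/π) × 0.672963 = 291.54 W/m².
Ratio Q̄_A / Q̄_B = 423.77 / 291.54 = 1.454.

Q̄_A / Q̄_B ≈ 1.45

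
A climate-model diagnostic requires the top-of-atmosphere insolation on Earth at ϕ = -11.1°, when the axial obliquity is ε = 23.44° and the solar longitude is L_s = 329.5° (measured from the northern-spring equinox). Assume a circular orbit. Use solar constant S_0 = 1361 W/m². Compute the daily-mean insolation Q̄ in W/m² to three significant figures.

Solar declination: sin δ = sin ε · sin L_s = sin 23.44° × sin 329.5° = -0.20189, so δ = -11.648°.
cos h₀ = −tan(-11.1°) tan(-11.648°) = -0.0404, h₀ = 1.6112 rad.
Bracket: h₀ sin ϕ sin δ + cos ϕ cos δ sin h₀ = 1.6112×-0.19252×-0.20189 + 0.98129×0.97941×0.99918 = 0.062624 + 0.960297 = 1.022921.
Q̄ = (S_0/π) × [bracket] = (1361/π) × 1.022921 = 443.1 W/m².

Q̄ ≈ 443 W/m²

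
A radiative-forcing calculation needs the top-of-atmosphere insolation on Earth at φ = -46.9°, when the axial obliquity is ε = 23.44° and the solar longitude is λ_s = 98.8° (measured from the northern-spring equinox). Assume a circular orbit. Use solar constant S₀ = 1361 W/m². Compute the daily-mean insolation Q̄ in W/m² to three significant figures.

Q̄ ≈ 106 W/m²

Solar declination: sin δ = sin ε · sin λ_s = sin 23.44° × sin 98.8° = 0.39311, so δ = +23.148°.
cos H₀ = −tan(-46.9°) tan(+23.148°) = 0.4569, H₀ = 1.0963 rad.
Bracket: H₀ sin φ sin δ + cos φ cos δ sin H₀ = 1.0963×-0.73016×0.39311 + 0.68327×0.91949×0.88954 = -0.314674 + 0.558862 = 0.244188.
Q̄ = (S₀/π) × [bracket] = (1361/π) × 0.244188 = 105.8 W/m².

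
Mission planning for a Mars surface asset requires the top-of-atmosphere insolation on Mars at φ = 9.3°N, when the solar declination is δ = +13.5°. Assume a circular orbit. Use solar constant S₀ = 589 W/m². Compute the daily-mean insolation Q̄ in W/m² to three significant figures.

Q̄ ≈ 191 W/m²

cos H₀ = −tan(+9.3°) tan(+13.500°) = -0.0393, H₀ = 1.6101 rad.
Bracket: H₀ sin φ sin δ + cos φ cos δ sin H₀ = 1.6101×0.16160×0.23345 + 0.98686×0.97237×0.99923 = 0.060742 + 0.958854 = 1.019596.
Q̄ = (S₀/π) × [bracket] = (589/π) × 1.019596 = 191.2 W/m².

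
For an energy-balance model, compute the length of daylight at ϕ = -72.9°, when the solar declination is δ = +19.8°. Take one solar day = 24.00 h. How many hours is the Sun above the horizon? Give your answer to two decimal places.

0.00 h

cos h₀ = −tan ϕ · tan δ = 1.1703 ≥ 1, so the Sun never rises (polar night) and h₀ = 0.
Daylight = 2h₀/(2π) × 24.00 h = (0.0000/π) × 24.00 = 0.00 h.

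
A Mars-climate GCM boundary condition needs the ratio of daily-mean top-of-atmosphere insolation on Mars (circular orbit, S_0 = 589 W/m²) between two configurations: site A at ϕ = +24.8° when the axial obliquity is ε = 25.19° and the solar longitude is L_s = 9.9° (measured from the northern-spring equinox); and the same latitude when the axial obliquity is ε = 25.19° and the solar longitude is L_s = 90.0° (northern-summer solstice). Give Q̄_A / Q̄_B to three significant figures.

Q̄_A / Q̄_B ≈ 0.851

— Configuration A (ϕ=+24.8°):
Solar declination: sin δ = sin ε · sin L_s = sin 25.19° × sin 9.9° = 0.07318, so δ = +4.196°.
cos h₀ = −tan(+24.8°) tan(+4.196°) = -0.0339, h₀ = 1.6047 rad.
Bracket: h₀ sin ϕ sin δ + cos ϕ cos δ sin h₀ = 1.6047×0.41945×0.07318 + 0.90778×0.99732×0.99943 = 0.049257 + 0.904831 = 0.954088.
Q̄ = (S_0/π) × [bracket] = (589/π) × 0.954088 = 178.88 W/m².
— Configuration B (ϕ=+24.8°):
Solar declination: sin δ = sin ε · sin L_s = sin 25.19° × sin 90.0° = 0.42562, so δ = +25.190°.
cos h₀ = −tan(+24.8°) tan(+25.190°) = -0.2173, h₀ = 1.7899 rad.
Bracket: h₀ sin ϕ sin δ + cos ϕ cos δ sin h₀ = 1.7899×0.41945×0.42562 + 0.90778×0.90490×0.97610 = 0.319544 + 0.801817 = 1.121361.
Q̄ = (S_0/π) × [bracket] = (589/π) × 1.121361 = 210.24 W/m².
Ratio Q̄_A / Q̄_B = 178.88 / 210.24 = 0.8508.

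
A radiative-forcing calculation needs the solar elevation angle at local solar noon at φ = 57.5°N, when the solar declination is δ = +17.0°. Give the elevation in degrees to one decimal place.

49.5°

At local noon the hour angle is zero, so the zenith angle equals |φ − δ| = |+57.5° − (+17.000°)| = 40.500°.
Elevation = 90° − 40.500° = 49.5°.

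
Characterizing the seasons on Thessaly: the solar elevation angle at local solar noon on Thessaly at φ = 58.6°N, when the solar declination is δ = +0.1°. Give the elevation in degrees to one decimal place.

31.5°

At local noon the hour angle is zero, so the zenith angle equals |φ − δ| = |+58.6° − (+0.100°)| = 58.500°.
Elevation = 90° − 58.500° = 31.5°.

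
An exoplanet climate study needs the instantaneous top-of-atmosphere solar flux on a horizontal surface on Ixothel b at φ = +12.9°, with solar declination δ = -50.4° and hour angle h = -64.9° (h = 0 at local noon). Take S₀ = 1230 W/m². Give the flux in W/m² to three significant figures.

113 W/m²

cos θ_z = sin φ sin δ + cos φ cos δ cos h = -0.172017 + 0.263570 = 0.091553.
Flux = S₀ · cos θ_z = 1230 × 0.091553 = 112.6 W/m².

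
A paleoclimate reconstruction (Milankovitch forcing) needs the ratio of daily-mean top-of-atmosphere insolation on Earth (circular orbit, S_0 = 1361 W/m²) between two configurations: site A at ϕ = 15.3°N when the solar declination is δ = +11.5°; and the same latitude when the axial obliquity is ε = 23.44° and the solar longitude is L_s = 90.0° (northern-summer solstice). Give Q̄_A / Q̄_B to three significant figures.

— Configuration A (ϕ=+15.3°):
cos h₀ = −tan(+15.3°) tan(+11.500°) = -0.0557, h₀ = 1.6265 rad.
Bracket: h₀ sin ϕ sin δ + cos ϕ cos δ sin h₀ = 1.6265×0.26387×0.19937 + 0.96456×0.97992×0.99845 = 0.085567 + 0.943727 = 1.029294.
Q̄ = (S_0/π) × [bracket] = (1361/π) × 1.029294 = 445.91 W/m².
— Configuration B (ϕ=+15.3°):
Solar declination: sin δ = sin ε · sin L_s = sin 23.44° × sin 90.0° = 0.39779, so δ = +23.440°.
cos h₀ = −tan(+15.3°) tan(+23.440°) = -0.1186, h₀ = 1.6897 rad.
Bracket: h₀ sin ϕ sin δ + cos ϕ cos δ sin h₀ = 1.6897×0.26387×0.39779 + 0.96456×0.91748×0.99294 = 0.177359 + 0.878717 = 1.056076.
Q̄ = (S_0/π) × [bracket] = (1361/π) × 1.056076 = 457.51 W/m².
Ratio Q̄_A / Q̄_B = 445.91 / 457.51 = 0.9746.

Q̄_A / Q̄_B ≈ 0.975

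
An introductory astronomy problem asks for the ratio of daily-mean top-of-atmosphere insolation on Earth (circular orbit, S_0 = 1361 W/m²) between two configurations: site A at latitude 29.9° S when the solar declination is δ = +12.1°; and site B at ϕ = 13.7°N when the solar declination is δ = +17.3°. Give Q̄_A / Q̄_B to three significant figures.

— Configuration A (ϕ=-29.9°):
cos h₀ = −tan(-29.9°) tan(+12.100°) = 0.1233, h₀ = 1.4472 rad.
Bracket: h₀ sin ϕ sin δ + cos ϕ cos δ sin h₀ = 1.4472×-0.49849×0.20962 + 0.86690×0.97778×0.99237 = -0.151223 + 0.841170 = 0.689947.
Q̄ = (S_0/π) × [bracket] = (1361/π) × 0.689947 = 298.90 W/m².
— Configuration B (ϕ=+13.7°):
cos h₀ = −tan(+13.7°) tan(+17.300°) = -0.0759, h₀ = 1.6468 rad.
Bracket: h₀ sin ϕ sin δ + cos ϕ cos δ sin h₀ = 1.6468×0.23684×0.29737 + 0.97155×0.95476×0.99711 = 0.115983 + 0.924916 = 1.040899.
Q̄ = (S_0/π) × [bracket] = (1361/π) × 1.040899 = 450.94 W/m².
Ratio Q̄_A / Q̄_B = 298.90 / 450.94 = 0.6628.

Q̄_A / Q̄_B ≈ 0.663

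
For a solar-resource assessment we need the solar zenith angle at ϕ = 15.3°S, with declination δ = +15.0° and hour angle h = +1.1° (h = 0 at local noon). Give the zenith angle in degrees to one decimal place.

cos θ_z = sin ϕ sin δ + cos ϕ cos δ cos h = -0.068295 + 0.931519 = 0.863224.
θ_z = arccos(0.863224) = 30.3°.

θ_z = 30.3°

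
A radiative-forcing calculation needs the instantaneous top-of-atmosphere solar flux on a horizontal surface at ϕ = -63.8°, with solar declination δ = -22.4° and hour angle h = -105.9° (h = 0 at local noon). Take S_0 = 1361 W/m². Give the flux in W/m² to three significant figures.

cos θ_z = sin ϕ sin δ + cos ϕ cos δ cos h = 0.341919 + -0.111828 = 0.230091.
Flux = S_0 · cos θ_z = 1361 × 0.230091 = 313.2 W/m².

313 W/m²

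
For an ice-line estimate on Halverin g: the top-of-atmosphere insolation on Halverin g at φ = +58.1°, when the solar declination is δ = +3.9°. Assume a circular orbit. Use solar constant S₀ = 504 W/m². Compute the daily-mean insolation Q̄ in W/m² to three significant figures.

Q̄ ≈ 99.6 W/m²

cos H₀ = −tan(+58.1°) tan(+3.900°) = -0.1095, H₀ = 1.6805 rad.
Bracket: H₀ sin φ sin δ + cos φ cos δ sin H₀ = 1.6805×0.84897×0.06802 + 0.52844×0.99768×0.99398 = 0.097044 + 0.524040 = 0.621084.
Q̄ = (S₀/π) × [bracket] = (504/π) × 0.621084 = 99.64 W/m².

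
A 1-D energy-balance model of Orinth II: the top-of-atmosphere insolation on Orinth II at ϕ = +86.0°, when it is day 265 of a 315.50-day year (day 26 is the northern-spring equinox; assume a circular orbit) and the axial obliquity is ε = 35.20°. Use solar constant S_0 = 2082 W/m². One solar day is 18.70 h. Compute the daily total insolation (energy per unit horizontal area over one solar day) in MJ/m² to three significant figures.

Solar longitude: L_s = 360° × (265 − 26)/315.50 = 272.710°.
sin δ = sin 35.20° × sin 272.710° = -0.57579, so δ = -35.155°.
cos h₀ = −tan(+86.0°) tan(-35.155°) = 10.0711 ≥ 1 ⇒ polar night, h₀ = 0 and Q̄ = 0.
Daily total = Q̄ × 18.70 h × 3600 s/h = 0.00 MJ/m².

0.00 MJ/m²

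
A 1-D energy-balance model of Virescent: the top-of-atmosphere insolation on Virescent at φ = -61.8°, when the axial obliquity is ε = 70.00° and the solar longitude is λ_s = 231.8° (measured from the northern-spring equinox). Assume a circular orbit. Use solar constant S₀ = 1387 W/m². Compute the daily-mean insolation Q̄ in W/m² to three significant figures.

Solar declination: sin δ = sin ε · sin λ_s = sin 70.00° × sin 231.8° = -0.73846, so δ = -47.601°.
cos H₀ = −tan(-61.8°) tan(-47.601°) = -2.0425 ≤ −1 ⇒ polar day, H₀ = π.
Bracket: H₀ sin φ sin δ + cos φ cos δ sin H₀ = 3.1416×-0.88130×-0.73846 + 0.47255×0.67429×0.00000 = 2.044568 + 0.000000 = 2.044568.
Q̄ = (S₀/π) × [bracket] = (1387/π) × 2.044568 = 902.7 W/m².

Q̄ ≈ 903 W/m²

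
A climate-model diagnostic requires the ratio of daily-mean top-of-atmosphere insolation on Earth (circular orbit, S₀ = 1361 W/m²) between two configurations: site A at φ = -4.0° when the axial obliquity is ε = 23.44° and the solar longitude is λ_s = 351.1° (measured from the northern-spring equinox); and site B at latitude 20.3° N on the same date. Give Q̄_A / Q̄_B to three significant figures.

— Configuration A (φ=-4.0°):
Solar declination: sin δ = sin ε · sin λ_s = sin 23.44° × sin 351.1° = -0.06154, so δ = -3.528°.
cos H₀ = −tan(-4.0°) tan(-3.528°) = -0.0043, H₀ = 1.5751 rad.
Bracket: H₀ sin φ sin δ + cos φ cos δ sin H₀ = 1.5751×-0.06976×-0.06154 + 0.99756×0.99810×0.99999 = 0.006762 + 0.995655 = 1.002417.
Q̄ = (S₀/π) × [bracket] = (1361/π) × 1.002417 = 434.27 W/m².
— Configuration B (φ=+20.3°):
cos H₀ = −tan(+20.3°) tan(-3.528°) = 0.0228, H₀ = 1.5480 rad.
Bracket: H₀ sin φ sin δ + cos φ cos δ sin H₀ = 1.5480×0.34694×-0.06154 + 0.93789×0.99810×0.99974 = -0.033051 + 0.935865 = 0.902814.
Q̄ = (S₀/π) × [bracket] = (1361/π) × 0.902814 = 391.12 W/m².
Ratio Q̄_A / Q̄_B = 434.27 / 391.12 = 1.110.

Q̄_A / Q̄_B ≈ 1.11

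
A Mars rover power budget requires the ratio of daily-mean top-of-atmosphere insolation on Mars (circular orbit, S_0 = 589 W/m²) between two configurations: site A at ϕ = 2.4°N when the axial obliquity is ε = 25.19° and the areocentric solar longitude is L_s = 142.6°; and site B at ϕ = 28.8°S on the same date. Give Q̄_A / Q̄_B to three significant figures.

Q̄_A / Q̄_B ≈ 1.49

— Configuration A (ϕ=+2.4°):
sin δ = sin 25.19° × sin 142.6° = 0.25851, so δ = +14.982°.
cos h₀ = −tan(+2.4°) tan(+14.982°) = -0.0112, h₀ = 1.5820 rad.
Bracket: h₀ sin ϕ sin δ + cos ϕ cos δ sin h₀ = 1.5820×0.04188×0.25851 + 0.99912×0.96601×0.99994 = 0.017127 + 0.965102 = 0.982229.
Q̄ = (S_0/π) × [bracket] = (589/π) × 0.982229 = 184.15 W/m².
— Configuration B (ϕ=-28.8°):
cos h₀ = −tan(-28.8°) tan(+14.982°) = 0.1471, h₀ = 1.4231 rad.
Bracket: h₀ sin ϕ sin δ + cos ϕ cos δ sin h₀ = 1.4231×-0.48175×0.25851 + 0.87631×0.96601×0.98912 = -0.177229 + 0.837314 = 0.660085.
Q̄ = (S_0/π) × [bracket] = (589/π) × 0.660085 = 123.76 W/m².
Ratio Q̄_A / Q̄_B = 184.15 / 123.76 = 1.488.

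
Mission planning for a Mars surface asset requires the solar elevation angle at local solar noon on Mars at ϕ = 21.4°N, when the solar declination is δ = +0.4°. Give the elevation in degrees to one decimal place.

69.0°

At local noon the hour angle is zero, so the zenith angle equals |ϕ − δ| = |+21.4° − (+0.400°)| = 21.000°.
Elevation = 90° − 21.000° = 69.0°.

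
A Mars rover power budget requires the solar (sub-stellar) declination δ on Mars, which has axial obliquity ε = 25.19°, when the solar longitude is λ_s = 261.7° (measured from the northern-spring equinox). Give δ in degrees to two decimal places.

sin δ = sin ε · sin λ_s = sin 25.19° × sin 261.7° = -0.421163.
δ = arcsin(-0.421163) = -24.91°.

δ = -24.91°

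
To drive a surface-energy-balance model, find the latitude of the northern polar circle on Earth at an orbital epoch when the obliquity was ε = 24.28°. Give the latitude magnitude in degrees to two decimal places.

65.72°

The polar circle is the lowest latitude that experiences at least one full rotation of continuous daylight at the northern-summer solstice; it lies at |φ| = 90° − ε = 90° − 24.28° = 65.72°.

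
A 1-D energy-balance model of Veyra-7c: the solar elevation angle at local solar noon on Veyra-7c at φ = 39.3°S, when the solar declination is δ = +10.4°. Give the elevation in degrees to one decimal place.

40.3°

At local noon the hour angle is zero, so the zenith angle equals |φ − δ| = |-39.3° − (+10.400°)| = 49.700°.
Elevation = 90° − 49.700° = 40.3°.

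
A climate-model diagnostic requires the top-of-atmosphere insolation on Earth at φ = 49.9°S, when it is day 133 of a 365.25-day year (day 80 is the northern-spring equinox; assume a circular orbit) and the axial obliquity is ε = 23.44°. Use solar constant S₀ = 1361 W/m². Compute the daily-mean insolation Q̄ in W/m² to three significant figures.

Solar longitude: λ_s = 360° × (133 − 80)/365.25 = 52.238°.
sin δ = sin 23.44° × sin 52.238° = 0.31448, so δ = +18.329°.
cos H₀ = −tan(-49.9°) tan(+18.329°) = 0.3934, H₀ = 1.1665 rad.
Bracket: H₀ sin φ sin δ + cos φ cos δ sin H₀ = 1.1665×-0.76492×0.31448 + 0.64412×0.94927×0.91936 = -0.280604 + 0.562137 = 0.281533.
Q̄ = (S₀/π) × [bracket] = (1361/π) × 0.281533 = 122.0 W/m².

Q̄ ≈ 122 W/m²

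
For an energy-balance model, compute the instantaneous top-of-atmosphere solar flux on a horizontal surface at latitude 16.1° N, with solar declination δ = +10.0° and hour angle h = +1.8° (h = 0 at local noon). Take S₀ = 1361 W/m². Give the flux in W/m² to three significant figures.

cos θ_z = sin φ sin δ + cos φ cos δ cos h = 0.048155 + 0.945716 = 0.993871.
Flux = S₀ · cos θ_z = 1361 × 0.993871 = 1353 W/m².

1.35e+03 W/m²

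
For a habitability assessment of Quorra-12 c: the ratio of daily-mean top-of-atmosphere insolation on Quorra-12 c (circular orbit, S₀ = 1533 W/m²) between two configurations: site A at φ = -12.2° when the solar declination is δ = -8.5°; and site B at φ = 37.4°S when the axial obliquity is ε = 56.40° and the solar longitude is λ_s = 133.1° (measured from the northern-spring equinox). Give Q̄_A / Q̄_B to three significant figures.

— Configuration A (φ=-12.2°):
cos H₀ = −tan(-12.2°) tan(-8.500°) = -0.0323, H₀ = 1.6031 rad.
Bracket: H₀ sin φ sin δ + cos φ cos δ sin H₀ = 1.6031×-0.21132×-0.14781 + 0.97742×0.98902×0.99948 = 0.050073 + 0.966185 = 1.016258.
Q̄ = (S₀/π) × [bracket] = (1533/π) × 1.016258 = 495.90 W/m².
— Configuration B (φ=-37.4°):
Solar declination: sin δ = sin ε · sin λ_s = sin 56.40° × sin 133.1° = 0.60817, so δ = +37.457°.
cos H₀ = −tan(-37.4°) tan(+37.457°) = 0.5858, H₀ = 0.9450 rad.
Bracket: H₀ sin φ sin δ + cos φ cos δ sin H₀ = 0.9450×-0.60738×0.60817 + 0.79441×0.79381×0.81049 = -0.349074 + 0.511104 = 0.162030.
Q̄ = (S₀/π) × [bracket] = (1533/π) × 0.162030 = 79.066 W/m².
Ratio Q̄_A / Q̄_B = 495.90 / 79.066 = 6.272.

Q̄_A / Q̄_B ≈ 6.27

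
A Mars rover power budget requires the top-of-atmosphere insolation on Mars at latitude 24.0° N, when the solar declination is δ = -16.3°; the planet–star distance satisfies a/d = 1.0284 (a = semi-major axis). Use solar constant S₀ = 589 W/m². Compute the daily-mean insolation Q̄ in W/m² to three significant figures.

cos H₀ = −tan(+24.0°) tan(-16.300°) = 0.1302, H₀ = 1.4402 rad.
Bracket: H₀ sin φ sin δ + cos φ cos δ sin H₀ = 1.4402×0.40674×-0.28067 + 0.91355×0.95981×0.99149 = -0.164413 + 0.869373 = 0.704960.
Inverse-square distance factor (a/d)² = 1.0284² = 1.057607.
Q̄ = (S₀/π) × 1.057607 × [bracket] = (589/π) × 1.057607 × 0.704960 = 139.8 W/m².

Q̄ ≈ 140 W/m²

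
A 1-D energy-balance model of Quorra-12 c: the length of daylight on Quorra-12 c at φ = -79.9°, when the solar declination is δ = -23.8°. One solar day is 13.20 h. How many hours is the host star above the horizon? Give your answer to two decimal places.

Sunrise equation: cos H₀ = −tan φ · tan δ = -2.4761 ≤ −1, so the host star never sets (polar day) and H₀ = π.
Daylight = 2H₀/(2π) × 13.20 h = (3.1416/π) × 13.20 = 13.20 h.

13.20 h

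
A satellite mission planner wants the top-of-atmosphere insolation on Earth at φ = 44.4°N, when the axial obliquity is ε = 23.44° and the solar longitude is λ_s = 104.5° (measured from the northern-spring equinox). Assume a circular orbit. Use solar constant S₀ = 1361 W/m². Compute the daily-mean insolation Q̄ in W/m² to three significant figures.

Q̄ ≈ 493 W/m²

Solar declination: sin δ = sin ε · sin λ_s = sin 23.44° × sin 104.5° = 0.38512, so δ = +22.651°.
cos H₀ = −tan(+44.4°) tan(+22.651°) = -0.4087, H₀ = 1.9918 rad.
Bracket: H₀ sin φ sin δ + cos φ cos δ sin H₀ = 1.9918×0.69966×0.38512 + 0.71447×0.92287×0.91269 = 0.536697 + 0.601794 = 1.138491.
Q̄ = (S₀/π) × [bracket] = (1361/π) × 1.138491 = 493.2 W/m².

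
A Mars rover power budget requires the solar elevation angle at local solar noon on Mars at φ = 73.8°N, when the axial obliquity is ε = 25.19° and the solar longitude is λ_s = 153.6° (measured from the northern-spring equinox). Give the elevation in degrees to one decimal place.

27.1°

Solar declination: sin δ = sin ε · sin λ_s = sin 25.19° × sin 153.6° = 0.18925, so δ = +10.909°.
At local noon the hour angle is zero, so the zenith angle equals |φ − δ| = |+73.8° − (+10.909°)| = 62.891°.
Elevation = 90° − 62.891° = 27.1°.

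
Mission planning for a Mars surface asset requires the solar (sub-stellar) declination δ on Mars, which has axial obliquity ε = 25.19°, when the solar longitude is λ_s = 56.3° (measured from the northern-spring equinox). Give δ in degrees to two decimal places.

sin δ = sin ε · sin λ_s = sin 25.19° × sin 56.3° = 0.354097.
δ = arcsin(0.354097) = +20.74°.

δ = +20.74°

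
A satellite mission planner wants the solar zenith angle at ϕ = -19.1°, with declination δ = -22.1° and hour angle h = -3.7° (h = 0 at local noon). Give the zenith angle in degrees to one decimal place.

θ_z = 4.6°

cos θ_z = sin ϕ sin δ + cos ϕ cos δ cos h = 0.123107 + 0.873697 = 0.996804.
θ_z = arccos(0.996804) = 4.6°.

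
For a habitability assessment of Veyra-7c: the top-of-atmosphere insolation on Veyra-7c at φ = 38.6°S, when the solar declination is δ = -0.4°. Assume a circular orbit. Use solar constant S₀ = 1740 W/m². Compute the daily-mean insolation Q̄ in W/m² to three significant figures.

Q̄ ≈ 437 W/m²

cos H₀ = −tan(-38.6°) tan(-0.400°) = -0.0056, H₀ = 1.5764 rad.
Bracket: H₀ sin φ sin δ + cos φ cos δ sin H₀ = 1.5764×-0.62388×-0.00698 + 0.78152×0.99998×0.99998 = 0.006865 + 0.781489 = 0.788354.
Q̄ = (S₀/π) × [bracket] = (1740/π) × 0.788354 = 436.6 W/m².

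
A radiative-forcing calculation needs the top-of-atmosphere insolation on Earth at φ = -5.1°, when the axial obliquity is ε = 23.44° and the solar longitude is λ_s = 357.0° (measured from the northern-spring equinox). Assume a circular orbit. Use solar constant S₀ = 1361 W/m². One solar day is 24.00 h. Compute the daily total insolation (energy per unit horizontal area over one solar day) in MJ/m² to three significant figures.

Solar declination: sin δ = sin ε · sin λ_s = sin 23.44° × sin 357.0° = -0.02082, so δ = -1.193°.
cos H₀ = −tan(-5.1°) tan(-1.193°) = -0.0019, H₀ = 1.5727 rad.
Bracket: H₀ sin φ sin δ + cos φ cos δ sin H₀ = 1.5727×-0.08889×-0.02082 + 0.99604×0.99978×1.00000 = 0.002911 + 0.995821 = 0.998732.
Q̄ = (S₀/π) × [bracket] = (1361/π) × 0.998732 = 432.67 W/m².
Daily total = Q̄ × 24.00 h × 3600 s/h = 432.67 × 24.00 × 3600 / 10⁶ = 37.38 MJ/m².

37.4 MJ/m²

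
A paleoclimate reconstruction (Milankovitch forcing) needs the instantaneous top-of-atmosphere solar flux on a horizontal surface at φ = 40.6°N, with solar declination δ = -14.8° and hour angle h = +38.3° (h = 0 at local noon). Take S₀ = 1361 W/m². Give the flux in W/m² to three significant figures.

cos θ_z = sin φ sin δ + cos φ cos δ cos h = -0.166238 + 0.576090 = 0.409852.
Flux = S₀ · cos θ_z = 1361 × 0.409852 = 557.8 W/m².

558 W/m²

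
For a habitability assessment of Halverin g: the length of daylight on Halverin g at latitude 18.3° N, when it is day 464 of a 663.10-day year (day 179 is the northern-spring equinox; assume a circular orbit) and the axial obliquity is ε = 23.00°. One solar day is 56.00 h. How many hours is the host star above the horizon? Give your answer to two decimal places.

29.00 h

Solar longitude: L_s = 360° × (464 − 179)/663.10 = 154.728°.
sin δ = sin 23.00° × sin 154.728° = 0.16681, so δ = +9.602°.
cos h₀ = −tan ϕ · tan δ = −tan(+18.3°) × tan(+9.602°) = -0.0560, so h₀ = 1.6268 rad = 93.21°.
Daylight = 2h₀/(2π) × 56.00 h = (1.6268/π) × 56.00 = 29.00 h.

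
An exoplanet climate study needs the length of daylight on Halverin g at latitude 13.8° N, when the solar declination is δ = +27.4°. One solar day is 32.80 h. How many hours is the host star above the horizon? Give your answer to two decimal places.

17.73 h

cos H₀ = −tan φ · tan δ = −tan(+13.8°) × tan(+27.400°) = -0.1273, so H₀ = 1.6985 rad = 97.31°.
Daylight = 2H₀/(2π) × 32.80 h = (1.6985/π) × 32.80 = 17.73 h.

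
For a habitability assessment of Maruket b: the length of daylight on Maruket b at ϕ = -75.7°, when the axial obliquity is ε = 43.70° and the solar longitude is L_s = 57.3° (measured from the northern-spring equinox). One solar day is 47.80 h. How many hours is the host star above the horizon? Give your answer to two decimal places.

Solar declination: sin δ = sin ε · sin L_s = sin 43.70° × sin 57.3° = 0.58138, so δ = +35.548°.
cos h₀ = −tan ϕ · tan δ = 2.8033 ≥ 1, so the host star never rises (polar night) and h₀ = 0.
Daylight = 2h₀/(2π) × 47.80 h = (0.0000/π) × 47.80 = 0.00 h.

0.00 h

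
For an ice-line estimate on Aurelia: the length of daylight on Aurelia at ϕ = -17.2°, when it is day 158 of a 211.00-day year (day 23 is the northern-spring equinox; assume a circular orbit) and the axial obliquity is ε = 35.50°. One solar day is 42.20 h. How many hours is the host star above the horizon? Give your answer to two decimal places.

23.19 h

Solar longitude: L_s = 360° × (158 − 23)/211.00 = 230.332°.
sin δ = sin 35.50° × sin 230.332° = -0.44700, so δ = -26.551°.
cos h₀ = −tan ϕ · tan δ = −tan(-17.2°) × tan(-26.551°) = -0.1547, so h₀ = 1.7261 rad = 98.90°.
Daylight = 2h₀/(2π) × 42.20 h = (1.7261/π) × 42.20 = 23.19 h.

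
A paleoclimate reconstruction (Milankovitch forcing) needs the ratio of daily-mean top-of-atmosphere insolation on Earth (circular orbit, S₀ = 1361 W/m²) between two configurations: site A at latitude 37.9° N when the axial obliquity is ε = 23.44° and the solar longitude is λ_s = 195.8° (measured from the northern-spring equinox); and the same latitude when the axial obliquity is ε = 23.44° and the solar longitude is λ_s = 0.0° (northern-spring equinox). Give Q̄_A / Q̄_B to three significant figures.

— Configuration A (φ=+37.9°):
Solar declination: sin δ = sin ε · sin λ_s = sin 23.44° × sin 195.8° = -0.10831, so δ = -6.218°.
cos H₀ = −tan(+37.9°) tan(-6.218°) = 0.0848, H₀ = 1.4859 rad.
Bracket: H₀ sin φ sin δ + cos φ cos δ sin H₀ = 1.4859×0.61429×-0.10831 + 0.78908×0.99412×0.99640 = -0.098862 + 0.781616 = 0.682754.
Q̄ = (S₀/π) × [bracket] = (1361/π) × 0.682754 = 295.78 W/m².
— Configuration B (φ=+37.9°):
Solar declination: sin δ = sin ε · sin λ_s = sin 23.44° × sin 0.0° = 0.00000, so δ = +0.000°.
cos H₀ = −tan(+37.9°) tan(+0.000°) = -0.0000, H₀ = 1.5708 rad.
Bracket: H₀ sin φ sin δ + cos φ cos δ sin H₀ = 1.5708×0.61429×0.00000 + 0.78908×1.00000×1.00000 = 0.000000 + 0.789080 = 0.789080.
Q̄ = (S₀/π) × [bracket] = (1361/π) × 0.789080 = 341.85 W/m².
Ratio Q̄_A / Q̄_B = 295.78 / 341.85 = 0.8652.

Q̄_A / Q̄_B ≈ 0.865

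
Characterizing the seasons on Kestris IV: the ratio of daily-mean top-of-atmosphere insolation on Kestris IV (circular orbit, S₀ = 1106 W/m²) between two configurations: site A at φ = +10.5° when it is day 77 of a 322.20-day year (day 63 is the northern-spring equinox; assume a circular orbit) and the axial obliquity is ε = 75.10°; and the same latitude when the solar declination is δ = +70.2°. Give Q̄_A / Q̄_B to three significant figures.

— Configuration A (φ=+10.5°):
Solar longitude: λ_s = 360° × (77 − 63)/322.20 = 15.642°.
sin δ = sin 75.10° × sin 15.642° = 0.26057, so δ = +15.104°.
cos H₀ = −tan(+10.5°) tan(+15.104°) = -0.0500, H₀ = 1.6208 rad.
Bracket: H₀ sin φ sin δ + cos φ cos δ sin H₀ = 1.6208×0.18224×0.26057 + 0.98325×0.96546×0.99875 = 0.076966 + 0.948102 = 1.025068.
Q̄ = (S₀/π) × [bracket] = (1106/π) × 1.025068 = 360.88 W/m².
— Configuration B (φ=+10.5°):
cos H₀ = −tan(+10.5°) tan(+70.200°) = -0.5148, H₀ = 2.1116 rad.
Bracket: H₀ sin φ sin δ + cos φ cos δ sin H₀ = 2.1116×0.18224×0.94088 + 0.98325×0.33874×0.85731 = 0.362068 + 0.285541 = 0.647609.
Q̄ = (S₀/π) × [bracket] = (1106/π) × 0.647609 = 227.99 W/m².
Ratio Q̄_A / Q̄_B = 360.88 / 227.99 = 1.583.

Q̄_A / Q̄_B ≈ 1.58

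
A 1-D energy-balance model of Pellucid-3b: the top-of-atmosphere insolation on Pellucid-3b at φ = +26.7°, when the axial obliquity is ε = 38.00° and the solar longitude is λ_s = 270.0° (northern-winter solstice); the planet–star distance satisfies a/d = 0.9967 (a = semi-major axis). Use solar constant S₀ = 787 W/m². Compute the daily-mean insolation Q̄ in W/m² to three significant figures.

Solar declination: sin δ = sin ε · sin λ_s = sin 38.00° × sin 270.0° = -0.61566, so δ = -38.000°.
cos H₀ = −tan(+26.7°) tan(-38.000°) = 0.3929, H₀ = 1.1670 rad.
Bracket: H₀ sin φ sin δ + cos φ cos δ sin H₀ = 1.1670×0.44932×-0.61566 + 0.89337×0.78801×0.91956 = -0.322825 + 0.647356 = 0.324531.
Inverse-square distance factor (a/d)² = 0.9967² = 0.993411.
Q̄ = (S₀/π) × 0.993411 × [bracket] = (787/π) × 0.993411 × 0.324531 = 80.76 W/m².

Q̄ ≈ 80.8 W/m²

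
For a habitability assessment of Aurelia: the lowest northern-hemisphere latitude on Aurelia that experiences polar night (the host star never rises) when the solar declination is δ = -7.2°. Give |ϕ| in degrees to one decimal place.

Polar night requires cos h₀ = −tan ϕ tan δ ≥ 1, i.e. tan ϕ tan δ ≤ −1.
The boundary is |tan ϕ| · |tan δ| = 1, so |ϕ| = 90° − |δ| = 90° − 7.2° = 82.8° in the northern hemisphere.

|ϕ| = 82.8°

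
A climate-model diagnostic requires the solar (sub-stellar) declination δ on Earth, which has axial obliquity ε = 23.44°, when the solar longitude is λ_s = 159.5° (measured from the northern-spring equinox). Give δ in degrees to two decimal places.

δ = +8.01°

sin δ = sin ε · sin λ_s = sin 23.44° × sin 159.5° = 0.139308.
δ = arcsin(0.139308) = +8.01°.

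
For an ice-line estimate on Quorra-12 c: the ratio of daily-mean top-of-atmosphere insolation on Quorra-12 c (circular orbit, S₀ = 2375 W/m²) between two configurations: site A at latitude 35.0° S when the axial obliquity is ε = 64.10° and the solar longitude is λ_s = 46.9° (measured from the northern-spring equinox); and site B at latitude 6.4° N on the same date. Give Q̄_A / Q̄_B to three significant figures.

Q̄_A / Q̄_B ≈ 0.167

— Configuration A (φ=-35.0°):
Solar declination: sin δ = sin ε · sin λ_s = sin 64.10° × sin 46.9° = 0.65682, so δ = +41.058°.
cos H₀ = −tan(-35.0°) tan(+41.058°) = 0.6099, H₀ = 0.9148 rad.
Bracket: H₀ sin φ sin δ + cos φ cos δ sin H₀ = 0.9148×-0.57358×0.65682 + 0.81915×0.75404×0.79246 = -0.344641 + 0.489480 = 0.144839.
Q̄ = (S₀/π) × [bracket] = (2375/π) × 0.144839 = 109.50 W/m².
— Configuration B (φ=+6.4°):
cos H₀ = −tan(+6.4°) tan(+41.058°) = -0.0977, H₀ = 1.6687 rad.
Bracket: H₀ sin φ sin δ + cos φ cos δ sin H₀ = 1.6687×0.11147×0.65682 + 0.99377×0.75404×0.99522 = 0.122175 + 0.745760 = 0.867935.
Q̄ = (S₀/π) × [bracket] = (2375/π) × 0.867935 = 656.15 W/m².
Ratio Q̄_A / Q̄_B = 109.50 / 656.15 = 0.1669.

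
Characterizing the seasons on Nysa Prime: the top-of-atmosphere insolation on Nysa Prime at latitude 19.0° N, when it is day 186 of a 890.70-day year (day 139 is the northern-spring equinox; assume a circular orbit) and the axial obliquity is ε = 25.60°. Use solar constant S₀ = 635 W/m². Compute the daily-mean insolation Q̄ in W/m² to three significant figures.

Solar longitude: λ_s = 360° × (186 − 139)/890.70 = 18.996°.
sin δ = sin 25.60° × sin 18.996° = 0.14065, so δ = +8.085°.
cos H₀ = −tan(+19.0°) tan(+8.085°) = -0.0489, H₀ = 1.6197 rad.
Bracket: H₀ sin φ sin δ + cos φ cos δ sin H₀ = 1.6197×0.32557×0.14065 + 0.94552×0.99006×0.99880 = 0.074168 + 0.934998 = 1.009166.
Q̄ = (S₀/π) × [bracket] = (635/π) × 1.009166 = 204.0 W/m².

Q̄ ≈ 204 W/m²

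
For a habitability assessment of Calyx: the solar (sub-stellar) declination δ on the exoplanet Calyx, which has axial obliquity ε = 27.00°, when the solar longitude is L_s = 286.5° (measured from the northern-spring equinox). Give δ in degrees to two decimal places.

sin δ = sin ε · sin L_s = sin 27.00° × sin 286.5° = -0.435295.
δ = arcsin(-0.435295) = -25.80°.

δ = -25.80°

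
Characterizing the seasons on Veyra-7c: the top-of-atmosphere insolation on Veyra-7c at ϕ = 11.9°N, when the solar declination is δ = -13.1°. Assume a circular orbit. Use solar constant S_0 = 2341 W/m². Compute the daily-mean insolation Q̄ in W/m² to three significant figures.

cos h₀ = −tan(+11.9°) tan(-13.100°) = 0.0490, h₀ = 1.5217 rad.
Bracket: h₀ sin ϕ sin δ + cos ϕ cos δ sin h₀ = 1.5217×0.20620×-0.22665 + 0.97851×0.97398×0.99880 = -0.071117 + 0.951906 = 0.880789.
Q̄ = (S_0/π) × [bracket] = (2341/π) × 0.880789 = 656.3 W/m².

Q̄ ≈ 656 W/m²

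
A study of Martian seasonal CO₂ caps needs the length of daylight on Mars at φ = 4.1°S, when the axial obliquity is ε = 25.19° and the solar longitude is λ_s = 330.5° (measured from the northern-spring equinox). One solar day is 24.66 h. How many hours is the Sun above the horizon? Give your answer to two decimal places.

12.45 h

Solar declination: sin δ = sin ε · sin λ_s = sin 25.19° × sin 330.5° = -0.20959, so δ = -12.098°.
cos H₀ = −tan φ · tan δ = −tan(-4.1°) × tan(-12.098°) = -0.0154, so H₀ = 1.5862 rad = 90.88°.
Daylight = 2H₀/(2π) × 24.66 h = (1.5862/π) × 24.66 = 12.45 h.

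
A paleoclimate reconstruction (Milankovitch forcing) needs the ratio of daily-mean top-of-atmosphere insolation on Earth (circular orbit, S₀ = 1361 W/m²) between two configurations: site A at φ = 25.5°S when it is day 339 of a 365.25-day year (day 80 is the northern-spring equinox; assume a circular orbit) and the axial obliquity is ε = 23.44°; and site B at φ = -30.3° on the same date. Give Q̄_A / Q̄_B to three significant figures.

— Configuration A (φ=-25.5°):
Solar longitude: λ_s = 360° × (339 − 80)/365.25 = 255.277°.
sin δ = sin 23.44° × sin 255.277° = -0.38473, so δ = -22.627°.
cos H₀ = −tan(-25.5°) tan(-22.627°) = -0.1988, H₀ = 1.7709 rad.
Bracket: H₀ sin φ sin δ + cos φ cos δ sin H₀ = 1.7709×-0.43051×-0.38473 + 0.90259×0.92303×0.98004 = 0.293314 + 0.816489 = 1.109803.
Q̄ = (S₀/π) × [bracket] = (1361/π) × 1.109803 = 480.79 W/m².
— Configuration B (φ=-30.3°):
cos H₀ = −tan(-30.3°) tan(-22.627°) = -0.2436, H₀ = 1.8168 rad.
Bracket: H₀ sin φ sin δ + cos φ cos δ sin H₀ = 1.8168×-0.50453×-0.38473 + 0.86340×0.92303×0.96988 = 0.352655 + 0.772940 = 1.125595.
Q̄ = (S₀/π) × [bracket] = (1361/π) × 1.125595 = 487.63 W/m².
Ratio Q̄_A / Q̄_B = 480.79 / 487.63 = 0.9860.

Q̄_A / Q̄_B ≈ 0.986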